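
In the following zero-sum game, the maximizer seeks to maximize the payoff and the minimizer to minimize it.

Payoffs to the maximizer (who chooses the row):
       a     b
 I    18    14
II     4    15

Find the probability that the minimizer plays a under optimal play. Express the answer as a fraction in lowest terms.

Row minima are 14 and 4, so the maximizer's maximin is 14; column maxima are 18 and 15, so the minimizer's minimax is 15. These differ, so the equilibrium is in mixed strategies.
Let the minimizer play a with probability q. The maximizer is indifferent when 18q + 14(1−q) = 4q + 15(1−q), giving q = 1/15.

1/15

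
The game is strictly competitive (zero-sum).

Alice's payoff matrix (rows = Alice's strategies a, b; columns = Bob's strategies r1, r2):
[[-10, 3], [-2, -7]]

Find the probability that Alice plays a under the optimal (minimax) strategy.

Row minima are -10 and -7, so Alice's maximin is -7; column maxima are -2 and 3, so Bob's minimax is -2. These differ, so the equilibrium is in mixed strategies.
Let Alice play a with probability p. Bob is indifferent when −10p − 2(1−p) = 3p − 7(1−p), giving p = 5/18.

5/18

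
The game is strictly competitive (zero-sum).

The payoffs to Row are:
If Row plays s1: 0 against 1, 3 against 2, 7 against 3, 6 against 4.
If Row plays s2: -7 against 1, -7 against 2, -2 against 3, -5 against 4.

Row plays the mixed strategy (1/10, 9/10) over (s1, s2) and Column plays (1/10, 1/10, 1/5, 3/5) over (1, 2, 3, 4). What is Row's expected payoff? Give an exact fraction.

Against (1/10, 1/10, 1/5, 3/5), each row's expected payoff is s1: 53/10; s2: -24/5.
Taking the (1/10, 9/10)-weighted average: (1/10)·(53/10) + (9/10)·(-24/5) = -379/100.

-379/100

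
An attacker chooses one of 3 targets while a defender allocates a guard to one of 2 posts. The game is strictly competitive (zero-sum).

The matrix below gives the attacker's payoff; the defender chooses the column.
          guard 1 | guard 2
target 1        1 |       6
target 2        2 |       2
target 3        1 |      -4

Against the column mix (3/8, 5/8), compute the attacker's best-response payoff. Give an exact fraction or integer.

target 1: (1)·(3/8) + (6)·(5/8) = 33/8.
target 2: (2)·(3/8) + (2)·(5/8) = 2.
target 3: (1)·(3/8) + (-4)·(5/8) = -17/8.
The best pure response is target 1 with expected payoff 33/8.

33/8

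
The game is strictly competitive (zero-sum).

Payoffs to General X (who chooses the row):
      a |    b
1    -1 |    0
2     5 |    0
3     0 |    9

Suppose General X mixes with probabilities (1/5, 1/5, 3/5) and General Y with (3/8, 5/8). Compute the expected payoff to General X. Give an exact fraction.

147/40

Against (3/8, 5/8), each row's expected payoff is 1: -3/8; 2: 15/8; 3: 45/8.
Taking the (1/5, 1/5, 3/5)-weighted average: (1/5)·(-3/8) + (1/5)·(15/8) + (3/5)·(45/8) = 147/40.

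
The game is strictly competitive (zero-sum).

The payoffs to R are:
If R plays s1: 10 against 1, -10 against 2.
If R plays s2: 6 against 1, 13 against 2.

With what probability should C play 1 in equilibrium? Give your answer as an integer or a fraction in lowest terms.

Row minima are -10 and 6, so R's maximin is 6; column maxima are 10 and 13, so C's minimax is 10. These differ, so the equilibrium is in mixed strategies.
Let C play 1 with probability q. R is indifferent when 10q − 10(1−q) = 6q + 13(1−q), giving q = 23/27.

23/27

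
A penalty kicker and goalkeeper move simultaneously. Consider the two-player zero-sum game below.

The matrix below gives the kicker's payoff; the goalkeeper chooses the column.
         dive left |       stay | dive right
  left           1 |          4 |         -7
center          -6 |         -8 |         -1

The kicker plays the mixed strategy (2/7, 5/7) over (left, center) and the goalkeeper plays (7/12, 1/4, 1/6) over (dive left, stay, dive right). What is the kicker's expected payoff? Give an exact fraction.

-55/14

Against (7/12, 1/4, 1/6), each row's expected payoff is left: 5/12; center: -17/3.
Taking the (2/7, 5/7)-weighted average: (2/7)·(5/12) + (5/7)·(-17/3) = -55/14.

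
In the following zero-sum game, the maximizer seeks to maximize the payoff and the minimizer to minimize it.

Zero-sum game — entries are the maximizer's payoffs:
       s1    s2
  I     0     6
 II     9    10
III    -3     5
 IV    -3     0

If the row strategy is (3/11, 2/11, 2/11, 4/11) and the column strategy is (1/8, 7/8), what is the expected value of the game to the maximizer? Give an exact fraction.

Against (1/8, 7/8), each row's expected payoff is I: 21/4; II: 79/8; III: 4; IV: -3/8.
Taking the (3/11, 2/11, 2/11, 4/11)-weighted average: (3/11)·(21/4) + (2/11)·(79/8) + (2/11)·(4) + (4/11)·(-3/8) = 42/11.

42/11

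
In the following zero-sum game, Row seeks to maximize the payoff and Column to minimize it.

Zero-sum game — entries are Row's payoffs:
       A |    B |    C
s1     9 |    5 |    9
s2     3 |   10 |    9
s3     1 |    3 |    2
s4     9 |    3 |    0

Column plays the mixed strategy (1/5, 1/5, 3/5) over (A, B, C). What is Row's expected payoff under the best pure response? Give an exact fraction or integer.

41/5

s1: (9)·(1/5) + (5)·(1/5) + (9)·(3/5) = 41/5.
s2: (3)·(1/5) + (10)·(1/5) + (9)·(3/5) = 8.
s3: (1)·(1/5) + (3)·(1/5) + (2)·(3/5) = 2.
s4: (9)·(1/5) + (3)·(1/5) + (0)·(3/5) = 12/5.
The best pure response is s1 with expected payoff 41/5.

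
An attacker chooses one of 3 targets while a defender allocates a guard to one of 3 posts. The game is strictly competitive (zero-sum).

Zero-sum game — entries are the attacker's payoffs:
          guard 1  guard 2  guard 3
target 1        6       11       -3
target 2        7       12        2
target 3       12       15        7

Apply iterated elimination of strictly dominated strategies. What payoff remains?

Row target 1 is strictly dominated by row target 2 (7>6, 12>11, 2>-3); eliminate target 1.
Column guard 2 is strictly dominated by guard 1 for the defender (7<12, 12<15); eliminate guard 2.
Row target 2 is strictly dominated by row target 3 (12>7, 7>2); eliminate target 2.
Column guard 1 is strictly dominated by guard 3 for the defender (7<12); eliminate guard 1.
Only (target 3, guard 3) remains, with payoff 7.

7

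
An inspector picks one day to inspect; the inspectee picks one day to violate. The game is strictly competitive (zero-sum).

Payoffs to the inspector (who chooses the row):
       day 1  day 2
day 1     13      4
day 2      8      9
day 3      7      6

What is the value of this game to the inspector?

Row day 3 is strictly dominated by row day 2, so the inspector never plays it.
The remaining 2×2 game on (day 1, day 2) × (day 1, day 2) has no saddle point. Let the inspector play day 1 with probability p; indifference gives 13p + 8(1−p) = 4p + 9(1−p), so p = 1/10.
Similarly the inspectee's optimal q on day 1 is 1/2, and the value is 13·(1/2) + (4)·(1/2) = 17/2.

17/2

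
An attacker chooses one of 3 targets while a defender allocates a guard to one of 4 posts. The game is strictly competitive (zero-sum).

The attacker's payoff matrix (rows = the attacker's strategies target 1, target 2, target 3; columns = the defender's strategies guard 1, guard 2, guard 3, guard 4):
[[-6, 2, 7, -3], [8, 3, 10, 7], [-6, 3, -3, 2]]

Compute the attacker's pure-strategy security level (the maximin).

3

The worst-case payoff for each row is target 1: -6, target 2: 3, target 3: -6.
The best of these is 3.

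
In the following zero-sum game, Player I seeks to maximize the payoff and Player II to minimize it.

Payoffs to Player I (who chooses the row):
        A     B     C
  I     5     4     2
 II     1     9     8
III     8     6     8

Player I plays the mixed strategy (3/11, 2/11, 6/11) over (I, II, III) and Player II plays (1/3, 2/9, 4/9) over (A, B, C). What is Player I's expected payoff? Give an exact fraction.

Against (1/3, 2/9, 4/9), each row's expected payoff is I: 31/9; II: 53/9; III: 68/9.
Taking the (3/11, 2/11, 6/11)-weighted average: (3/11)·(31/9) + (2/11)·(53/9) + (6/11)·(68/9) = 607/99.

607/99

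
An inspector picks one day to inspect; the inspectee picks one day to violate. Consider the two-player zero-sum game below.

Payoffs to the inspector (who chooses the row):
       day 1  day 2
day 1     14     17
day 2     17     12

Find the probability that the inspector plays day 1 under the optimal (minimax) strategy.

Row minima are 14 and 12, so the inspector's maximin is 14; column maxima are 17 and 17, so the inspectee's minimax is 17. These differ, so the equilibrium is in mixed strategies.
Let the inspector play day 1 with probability p. The inspectee is indifferent when 14p + 17(1−p) = 17p + 12(1−p), giving p = 5/8.

5/8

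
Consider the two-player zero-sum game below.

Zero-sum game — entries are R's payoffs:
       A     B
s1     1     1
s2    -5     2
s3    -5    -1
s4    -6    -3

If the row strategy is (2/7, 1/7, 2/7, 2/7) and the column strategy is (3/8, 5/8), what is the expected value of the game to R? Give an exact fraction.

-95/56

Against (3/8, 5/8), each row's expected payoff is s1: 1; s2: -5/8; s3: -5/2; s4: -33/8.
Taking the (2/7, 1/7, 2/7, 2/7)-weighted average: (2/7)·(1) + (1/7)·(-5/8) + (2/7)·(-5/2) + (2/7)·(-33/8) = -95/56.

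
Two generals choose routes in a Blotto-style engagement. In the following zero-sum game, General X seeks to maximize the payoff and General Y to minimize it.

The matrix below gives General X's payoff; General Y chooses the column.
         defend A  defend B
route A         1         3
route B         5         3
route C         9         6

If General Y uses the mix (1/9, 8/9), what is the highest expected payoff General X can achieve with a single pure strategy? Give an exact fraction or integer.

route A: (1)·(1/9) + (3)·(8/9) = 25/9.
route B: (5)·(1/9) + (3)·(8/9) = 29/9.
route C: (9)·(1/9) + (6)·(8/9) = 19/3.
The best pure response is route C with expected payoff 19/3.

19/3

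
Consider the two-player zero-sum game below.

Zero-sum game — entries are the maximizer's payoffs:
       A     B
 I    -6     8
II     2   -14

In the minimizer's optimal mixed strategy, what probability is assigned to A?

11/15

Row minima are -6 and -14, so the maximizer's maximin is -6; column maxima are 2 and 8, so the minimizer's minimax is 2. These differ, so the equilibrium is in mixed strategies.
Let the minimizer play A with probability q. The maximizer is indifferent when −6q + 8(1−q) = 2q − 14(1−q), giving q = 11/15.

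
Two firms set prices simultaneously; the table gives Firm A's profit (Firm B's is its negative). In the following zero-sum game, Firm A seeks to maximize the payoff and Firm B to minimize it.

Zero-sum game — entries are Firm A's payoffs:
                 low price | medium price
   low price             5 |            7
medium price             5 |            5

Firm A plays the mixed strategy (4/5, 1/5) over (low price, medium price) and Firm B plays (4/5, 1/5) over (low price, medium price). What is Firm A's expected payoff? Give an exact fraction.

133/25

Against (4/5, 1/5), each row's expected payoff is low price: 27/5; medium price: 5.
Taking the (4/5, 1/5)-weighted average: (4/5)·(27/5) + (1/5)·(5) = 133/25.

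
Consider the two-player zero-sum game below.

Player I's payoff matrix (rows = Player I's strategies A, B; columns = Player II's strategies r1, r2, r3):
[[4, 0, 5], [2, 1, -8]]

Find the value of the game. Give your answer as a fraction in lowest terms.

5/14

Column r1 is strictly dominated by r2 for Player II (it gives Player I more in every row).
The remaining 2×2 game on (A, B) × (r2, r3) has no saddle point. Let Player I play A with probability p; indifference gives (1−p) = 5p − 8(1−p), so p = 9/14.
Similarly Player II's optimal q on r2 is 13/14, and the value is 0·(13/14) + (5)·(1/14) = 5/14.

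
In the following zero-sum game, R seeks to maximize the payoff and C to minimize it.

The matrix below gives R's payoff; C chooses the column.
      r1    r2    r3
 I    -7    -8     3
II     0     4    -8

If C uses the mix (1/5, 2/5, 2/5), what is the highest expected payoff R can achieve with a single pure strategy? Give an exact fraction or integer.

I: (-7)·(1/5) + (-8)·(2/5) + (3)·(2/5) = -17/5.
II: (0)·(1/5) + (4)·(2/5) + (-8)·(2/5) = -8/5.
The best pure response is II with expected payoff -8/5.

-8/5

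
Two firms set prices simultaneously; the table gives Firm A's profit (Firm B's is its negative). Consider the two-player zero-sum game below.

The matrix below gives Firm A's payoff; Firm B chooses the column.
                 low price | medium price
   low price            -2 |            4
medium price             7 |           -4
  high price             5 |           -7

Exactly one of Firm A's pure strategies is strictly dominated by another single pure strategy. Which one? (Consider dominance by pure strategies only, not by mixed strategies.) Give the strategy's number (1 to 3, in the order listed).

3

Compare high price with medium price: 7 > 5, -4 > -7.
So medium price strictly dominates high price for Firm A; high price is strictly dominated.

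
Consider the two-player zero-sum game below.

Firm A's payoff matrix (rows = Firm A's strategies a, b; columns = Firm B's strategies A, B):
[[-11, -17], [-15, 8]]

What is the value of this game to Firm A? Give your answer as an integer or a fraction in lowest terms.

-343/29

Row minima are -17 and -15, so Firm A's maximin is -15; column maxima are -11 and 8, so Firm B's minimax is -11. These differ, so the equilibrium is in mixed strategies.
Let Firm A play a with probability p. Firm B is indifferent when −11p − 15(1−p) = −17p + 8(1−p), giving p = 23/29.
Let Firm B play A with probability q. Firm A is indifferent when −11q − 17(1−q) = −15q + 8(1−q), giving q = 25/29.
The value is -11·(25/29) + (-17)·(4/29) = -343/29.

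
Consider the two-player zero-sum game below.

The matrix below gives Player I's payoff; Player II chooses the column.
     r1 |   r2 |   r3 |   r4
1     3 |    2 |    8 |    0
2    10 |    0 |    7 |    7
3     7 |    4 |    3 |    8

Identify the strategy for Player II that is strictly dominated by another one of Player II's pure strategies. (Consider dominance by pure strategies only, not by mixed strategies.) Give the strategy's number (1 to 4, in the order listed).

1

Player II prefers columns that give Player I less. Compare r1 with r2: 2 < 3, 0 < 10, 4 < 7.
So r2 strictly dominates r1 for Player II; r1 is strictly dominated.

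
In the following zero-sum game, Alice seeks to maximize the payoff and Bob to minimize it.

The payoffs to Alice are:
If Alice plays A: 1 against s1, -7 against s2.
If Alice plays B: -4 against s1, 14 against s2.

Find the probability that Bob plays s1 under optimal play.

Row minima are -7 and -4, so Alice's maximin is -4; column maxima are 1 and 14, so Bob's minimax is 1. These differ, so the equilibrium is in mixed strategies.
Let Bob play s1 with probability q. Alice is indifferent when q − 7(1−q) = −4q + 14(1−q), giving q = 21/26.

21/26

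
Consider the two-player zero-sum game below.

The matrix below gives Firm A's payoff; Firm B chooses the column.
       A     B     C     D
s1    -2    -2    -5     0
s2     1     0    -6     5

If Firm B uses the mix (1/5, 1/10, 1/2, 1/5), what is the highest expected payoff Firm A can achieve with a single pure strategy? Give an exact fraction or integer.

s1: (-2)·(1/5) + (-2)·(1/10) + (-5)·(1/2) + (0)·(1/5) = -31/10.
s2: (1)·(1/5) + (0)·(1/10) + (-6)·(1/2) + (5)·(1/5) = -9/5.
The best pure response is s2 with expected payoff -9/5.

-9/5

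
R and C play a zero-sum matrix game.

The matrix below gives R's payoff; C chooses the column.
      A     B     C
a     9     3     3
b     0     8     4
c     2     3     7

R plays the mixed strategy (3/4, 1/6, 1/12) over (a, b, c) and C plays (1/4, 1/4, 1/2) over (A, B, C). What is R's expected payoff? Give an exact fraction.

71/16

Against (1/4, 1/4, 1/2), each row's expected payoff is a: 9/2; b: 4; c: 19/4.
Taking the (3/4, 1/6, 1/12)-weighted average: (3/4)·(9/2) + (1/6)·(4) + (1/12)·(19/4) = 71/16.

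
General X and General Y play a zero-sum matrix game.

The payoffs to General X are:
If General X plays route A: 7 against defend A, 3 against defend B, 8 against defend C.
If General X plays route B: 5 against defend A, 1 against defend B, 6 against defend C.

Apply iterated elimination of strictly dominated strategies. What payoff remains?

3

Row route B is strictly dominated by row route A (7>5, 3>1, 8>6); eliminate route B.
Column defend C is strictly dominated by defend A for General Y (7<8); eliminate defend C.
Column defend A is strictly dominated by defend B for General Y (3<7); eliminate defend A.
Only (route A, defend B) remains, with payoff 3.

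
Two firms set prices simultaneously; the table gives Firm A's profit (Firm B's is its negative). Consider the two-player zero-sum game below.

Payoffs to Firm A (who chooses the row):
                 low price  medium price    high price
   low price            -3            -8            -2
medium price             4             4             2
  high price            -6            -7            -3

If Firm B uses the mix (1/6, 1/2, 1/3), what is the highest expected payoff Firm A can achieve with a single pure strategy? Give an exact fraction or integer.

low price: (-3)·(1/6) + (-8)·(1/2) + (-2)·(1/3) = -31/6.
medium price: (4)·(1/6) + (4)·(1/2) + (2)·(1/3) = 10/3.
high price: (-6)·(1/6) + (-7)·(1/2) + (-3)·(1/3) = -11/2.
The best pure response is medium price with expected payoff 10/3.

10/3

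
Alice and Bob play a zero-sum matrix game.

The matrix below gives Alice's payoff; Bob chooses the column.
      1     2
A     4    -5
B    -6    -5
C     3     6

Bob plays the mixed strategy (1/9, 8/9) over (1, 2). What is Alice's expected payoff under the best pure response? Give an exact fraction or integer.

A: (4)·(1/9) + (-5)·(8/9) = -4.
B: (-6)·(1/9) + (-5)·(8/9) = -46/9.
C: (3)·(1/9) + (6)·(8/9) = 17/3.
The best pure response is C with expected payoff 17/3.

17/3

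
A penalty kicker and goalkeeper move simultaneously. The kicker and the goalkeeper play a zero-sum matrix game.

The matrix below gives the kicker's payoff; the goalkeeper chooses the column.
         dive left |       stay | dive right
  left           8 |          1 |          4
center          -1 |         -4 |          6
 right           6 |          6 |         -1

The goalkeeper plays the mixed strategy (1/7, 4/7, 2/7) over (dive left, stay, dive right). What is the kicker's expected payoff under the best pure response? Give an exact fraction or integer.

4

left: (8)·(1/7) + (1)·(4/7) + (4)·(2/7) = 20/7.
center: (-1)·(1/7) + (-4)·(4/7) + (6)·(2/7) = -5/7.
right: (6)·(1/7) + (6)·(4/7) + (-1)·(2/7) = 4.
The best pure response is right with expected payoff 4.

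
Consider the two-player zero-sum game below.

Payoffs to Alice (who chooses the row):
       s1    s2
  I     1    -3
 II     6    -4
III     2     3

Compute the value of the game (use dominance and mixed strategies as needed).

26/11

Row I is strictly dominated by row III, so Alice never plays it.
The remaining 2×2 game on (II, III) × (s1, s2) has no saddle point. Let Alice play II with probability p; indifference gives 6p + 2(1−p) = −4p + 3(1−p), so p = 1/11.
Similarly Bob's optimal q on s1 is 7/11, and the value is 6·(7/11) + (-4)·(4/11) = 26/11.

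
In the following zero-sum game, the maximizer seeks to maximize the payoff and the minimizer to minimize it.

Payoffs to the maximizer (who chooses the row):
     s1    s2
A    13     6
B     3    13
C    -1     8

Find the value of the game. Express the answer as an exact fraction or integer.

151/17

Row C is strictly dominated by row B, so the maximizer never plays it.
The remaining 2×2 game on (A, B) × (s1, s2) has no saddle point. Let the maximizer play A with probability p; indifference gives 13p + 3(1−p) = 6p + 13(1−p), so p = 10/17.
Similarly the minimizer's optimal q on s1 is 7/17, and the value is 13·(7/17) + (6)·(10/17) = 151/17.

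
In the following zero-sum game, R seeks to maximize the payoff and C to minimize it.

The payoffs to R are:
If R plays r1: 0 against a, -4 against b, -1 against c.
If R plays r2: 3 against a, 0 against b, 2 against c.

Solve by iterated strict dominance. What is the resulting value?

Column a is strictly dominated by b for C (-4<0, 0<3); eliminate a.
Column c is strictly dominated by b for C (-4<-1, 0<2); eliminate c.
Row r1 is strictly dominated by row r2 (0>-4); eliminate r1.
Only (r2, b) remains, with payoff 0.

0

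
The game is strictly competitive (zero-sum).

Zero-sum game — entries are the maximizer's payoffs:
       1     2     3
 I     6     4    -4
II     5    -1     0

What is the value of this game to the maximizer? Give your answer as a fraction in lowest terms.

-4/9

Column 1 is strictly dominated by 2 for the minimizer (it gives the maximizer more in every row).
The remaining 2×2 game on (I, II) × (2, 3) has no saddle point. Let the maximizer play I with probability p; indifference gives 4p − (1−p) = −4p, so p = 1/9.
Similarly the minimizer's optimal q on 2 is 4/9, and the value is 4·(4/9) + (-4)·(5/9) = -4/9.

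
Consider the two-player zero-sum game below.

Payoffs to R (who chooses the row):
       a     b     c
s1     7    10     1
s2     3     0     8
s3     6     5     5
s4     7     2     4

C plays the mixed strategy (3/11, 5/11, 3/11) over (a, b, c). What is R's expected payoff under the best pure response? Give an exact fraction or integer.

74/11

s1: (7)·(3/11) + (10)·(5/11) + (1)·(3/11) = 74/11.
s2: (3)·(3/11) + (0)·(5/11) + (8)·(3/11) = 3.
s3: (6)·(3/11) + (5)·(5/11) + (5)·(3/11) = 58/11.
s4: (7)·(3/11) + (2)·(5/11) + (4)·(3/11) = 43/11.
The best pure response is s1 with expected payoff 74/11.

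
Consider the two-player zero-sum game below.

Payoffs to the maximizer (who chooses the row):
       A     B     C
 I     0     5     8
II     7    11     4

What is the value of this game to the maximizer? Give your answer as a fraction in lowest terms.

Column B is strictly dominated by A for the minimizer (it gives the maximizer more in every row).
The remaining 2×2 game on (I, II) × (A, C) has no saddle point. Let the maximizer play I with probability p; indifference gives 7(1−p) = 8p + 4(1−p), so p = 3/11.
Similarly the minimizer's optimal q on A is 4/11, and the value is 0·(4/11) + (8)·(7/11) = 56/11.

56/11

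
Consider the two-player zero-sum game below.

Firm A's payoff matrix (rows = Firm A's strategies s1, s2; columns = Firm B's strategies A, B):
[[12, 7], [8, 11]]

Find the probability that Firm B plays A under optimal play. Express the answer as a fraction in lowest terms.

1/2

Row minima are 7 and 8, so Firm A's maximin is 8; column maxima are 12 and 11, so Firm B's minimax is 11. These differ, so the equilibrium is in mixed strategies.
Let Firm B play A with probability q. Firm A is indifferent when 12q + 7(1−q) = 8q + 11(1−q), giving q = 1/2.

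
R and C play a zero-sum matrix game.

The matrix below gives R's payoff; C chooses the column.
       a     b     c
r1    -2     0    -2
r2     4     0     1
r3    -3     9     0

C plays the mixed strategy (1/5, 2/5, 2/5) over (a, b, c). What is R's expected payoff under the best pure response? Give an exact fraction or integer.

3

r1: (-2)·(1/5) + (0)·(2/5) + (-2)·(2/5) = -6/5.
r2: (4)·(1/5) + (0)·(2/5) + (1)·(2/5) = 6/5.
r3: (-3)·(1/5) + (9)·(2/5) + (0)·(2/5) = 3.
The best pure response is r3 with expected payoff 3.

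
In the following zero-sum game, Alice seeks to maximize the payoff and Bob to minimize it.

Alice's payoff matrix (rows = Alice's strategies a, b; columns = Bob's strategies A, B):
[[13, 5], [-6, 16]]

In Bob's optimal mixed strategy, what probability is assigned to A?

Row minima are 5 and -6, so Alice's maximin is 5; column maxima are 13 and 16, so Bob's minimax is 13. These differ, so the equilibrium is in mixed strategies.
Let Bob play A with probability q. Alice is indifferent when 13q + 5(1−q) = −6q + 16(1−q), giving q = 11/30.

11/30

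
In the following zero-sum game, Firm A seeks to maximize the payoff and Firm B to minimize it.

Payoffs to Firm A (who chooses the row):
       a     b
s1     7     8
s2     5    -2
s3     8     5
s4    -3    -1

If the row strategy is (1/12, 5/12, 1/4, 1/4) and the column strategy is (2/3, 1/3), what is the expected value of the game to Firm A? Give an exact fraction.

26/9

Against (2/3, 1/3), each row's expected payoff is s1: 22/3; s2: 8/3; s3: 7; s4: -7/3.
Taking the (1/12, 5/12, 1/4, 1/4)-weighted average: (1/12)·(22/3) + (5/12)·(8/3) + (1/4)·(7) + (1/4)·(-7/3) = 26/9.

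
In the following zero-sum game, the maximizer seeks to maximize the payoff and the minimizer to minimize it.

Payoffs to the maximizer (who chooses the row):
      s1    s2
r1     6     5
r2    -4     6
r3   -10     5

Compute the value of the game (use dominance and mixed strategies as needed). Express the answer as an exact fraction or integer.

Row r3 is strictly dominated by row r2, so the maximizer never plays it.
The remaining 2×2 game on (r1, r2) × (s1, s2) has no saddle point. Let the maximizer play r1 with probability p; indifference gives 6p − 4(1−p) = 5p + 6(1−p), so p = 10/11.
Similarly the minimizer's optimal q on s1 is 1/11, and the value is 6·(1/11) + (5)·(10/11) = 56/11.

56/11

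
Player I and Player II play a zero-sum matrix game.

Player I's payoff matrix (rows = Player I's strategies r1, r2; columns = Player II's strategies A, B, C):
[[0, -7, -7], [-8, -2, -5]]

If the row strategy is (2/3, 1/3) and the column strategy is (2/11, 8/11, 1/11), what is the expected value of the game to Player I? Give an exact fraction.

Against (2/11, 8/11, 1/11), each row's expected payoff is r1: -63/11; r2: -37/11.
Taking the (2/3, 1/3)-weighted average: (2/3)·(-63/11) + (1/3)·(-37/11) = -163/33.

-163/33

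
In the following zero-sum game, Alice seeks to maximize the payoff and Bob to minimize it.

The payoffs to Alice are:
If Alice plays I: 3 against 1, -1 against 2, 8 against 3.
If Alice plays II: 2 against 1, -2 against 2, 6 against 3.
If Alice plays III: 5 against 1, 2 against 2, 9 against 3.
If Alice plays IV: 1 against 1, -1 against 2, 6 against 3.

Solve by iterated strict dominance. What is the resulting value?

2

Row II is strictly dominated by row I (3>2, -1>-2, 8>6); eliminate II.
Row I is strictly dominated by row III (5>3, 2>-1, 9>8); eliminate I.
Column 1 is strictly dominated by 2 for Bob (2<5, -1<1); eliminate 1.
Row IV is strictly dominated by row III (2>-1, 9>6); eliminate IV.
Column 3 is strictly dominated by 2 for Bob (2<9); eliminate 3.
Only (III, 2) remains, with payoff 2.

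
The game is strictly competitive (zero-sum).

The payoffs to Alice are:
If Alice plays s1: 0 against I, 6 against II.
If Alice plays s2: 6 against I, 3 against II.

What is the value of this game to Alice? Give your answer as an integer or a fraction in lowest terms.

Row minima are 0 and 3, so Alice's maximin is 3; column maxima are 6 and 6, so Bob's minimax is 6. These differ, so the equilibrium is in mixed strategies.
Let Alice play s1 with probability p. Bob is indifferent when 6(1−p) = 6p + 3(1−p), giving p = 1/3.
Let Bob play I with probability q. Alice is indifferent when 6(1−q) = 6q + 3(1−q), giving q = 1/3.
The value is 0·(1/3) + (6)·(2/3) = 4.

4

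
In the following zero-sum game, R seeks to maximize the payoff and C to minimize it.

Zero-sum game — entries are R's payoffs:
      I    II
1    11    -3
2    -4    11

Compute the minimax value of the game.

109/29

Row minima are -3 and -4, so R's maximin is -3; column maxima are 11 and 11, so C's minimax is 11. These differ, so the equilibrium is in mixed strategies.
Let R play 1 with probability p. C is indifferent when 11p − 4(1−p) = −3p + 11(1−p), giving p = 15/29.
Let C play I with probability q. R is indifferent when 11q − 3(1−q) = −4q + 11(1−q), giving q = 14/29.
The value is 11·(14/29) + (-3)·(15/29) = 109/29.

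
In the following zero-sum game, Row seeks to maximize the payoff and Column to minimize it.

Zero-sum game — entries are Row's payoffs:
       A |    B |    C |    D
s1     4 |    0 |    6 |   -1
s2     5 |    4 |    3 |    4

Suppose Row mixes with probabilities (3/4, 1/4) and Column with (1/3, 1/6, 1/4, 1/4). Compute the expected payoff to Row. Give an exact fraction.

71/24

Against (1/3, 1/6, 1/4, 1/4), each row's expected payoff is s1: 31/12; s2: 49/12.
Taking the (3/4, 1/4)-weighted average: (3/4)·(31/12) + (1/4)·(49/12) = 71/24.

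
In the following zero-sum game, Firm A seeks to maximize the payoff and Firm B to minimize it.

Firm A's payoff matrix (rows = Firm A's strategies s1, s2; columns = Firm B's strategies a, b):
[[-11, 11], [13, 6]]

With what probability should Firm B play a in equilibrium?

5/29

Row minima are -11 and 6, so Firm A's maximin is 6; column maxima are 13 and 11, so Firm B's minimax is 11. These differ, so the equilibrium is in mixed strategies.
Let Firm B play a with probability q. Firm A is indifferent when −11q + 11(1−q) = 13q + 6(1−q), giving q = 5/29.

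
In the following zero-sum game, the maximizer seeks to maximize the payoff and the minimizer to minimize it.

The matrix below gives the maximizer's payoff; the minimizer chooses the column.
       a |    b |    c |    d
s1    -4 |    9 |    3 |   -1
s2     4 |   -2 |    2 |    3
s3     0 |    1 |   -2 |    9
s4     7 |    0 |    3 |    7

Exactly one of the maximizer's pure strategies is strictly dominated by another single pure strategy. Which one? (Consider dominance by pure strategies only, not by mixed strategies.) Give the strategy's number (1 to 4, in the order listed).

Compare s2 with s4: 7 > 4, 0 > -2, 3 > 2, 7 > 3.
So s4 strictly dominates s2 for the maximizer; s2 is strictly dominated.

2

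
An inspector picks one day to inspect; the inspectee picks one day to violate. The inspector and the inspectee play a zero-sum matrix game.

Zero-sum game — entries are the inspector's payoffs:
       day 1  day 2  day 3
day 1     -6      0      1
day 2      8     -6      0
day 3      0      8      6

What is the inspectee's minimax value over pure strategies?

6

The worst case (largest entry) in each column is day 1: 8, day 2: 8, day 3: 6.
The best (smallest) of these is 6.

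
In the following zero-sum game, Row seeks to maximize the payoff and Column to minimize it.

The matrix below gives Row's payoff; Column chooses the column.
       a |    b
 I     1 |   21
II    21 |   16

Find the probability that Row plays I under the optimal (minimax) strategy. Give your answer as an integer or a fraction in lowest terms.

1/5

Row minima are 1 and 16, so Row's maximin is 16; column maxima are 21 and 21, so Column's minimax is 21. These differ, so the equilibrium is in mixed strategies.
Let Row play I with probability p. Column is indifferent when p + 21(1−p) = 21p + 16(1−p), giving p = 1/5.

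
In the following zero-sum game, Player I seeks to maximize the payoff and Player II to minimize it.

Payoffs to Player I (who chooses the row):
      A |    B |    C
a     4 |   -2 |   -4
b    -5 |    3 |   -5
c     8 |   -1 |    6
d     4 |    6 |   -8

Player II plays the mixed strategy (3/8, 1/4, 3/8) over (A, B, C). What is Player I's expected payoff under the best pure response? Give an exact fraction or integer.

5

a: (4)·(3/8) + (-2)·(1/4) + (-4)·(3/8) = -1/2.
b: (-5)·(3/8) + (3)·(1/4) + (-5)·(3/8) = -3.
c: (8)·(3/8) + (-1)·(1/4) + (6)·(3/8) = 5.
d: (4)·(3/8) + (6)·(1/4) + (-8)·(3/8) = 0.
The best pure response is c with expected payoff 5.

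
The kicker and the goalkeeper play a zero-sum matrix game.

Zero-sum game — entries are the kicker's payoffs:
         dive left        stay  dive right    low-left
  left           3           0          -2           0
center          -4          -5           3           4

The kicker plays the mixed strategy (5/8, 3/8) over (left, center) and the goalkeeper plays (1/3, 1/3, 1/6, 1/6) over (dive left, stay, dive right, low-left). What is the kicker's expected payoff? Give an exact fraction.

-13/48

Against (1/3, 1/3, 1/6, 1/6), each row's expected payoff is left: 2/3; center: -11/6.
Taking the (5/8, 3/8)-weighted average: (5/8)·(2/3) + (3/8)·(-11/6) = -13/48.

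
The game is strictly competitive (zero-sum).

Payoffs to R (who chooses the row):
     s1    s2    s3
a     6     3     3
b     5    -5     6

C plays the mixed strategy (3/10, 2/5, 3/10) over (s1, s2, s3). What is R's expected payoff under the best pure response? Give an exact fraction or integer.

39/10

a: (6)·(3/10) + (3)·(2/5) + (3)·(3/10) = 39/10.
b: (5)·(3/10) + (-5)·(2/5) + (6)·(3/10) = 13/10.
The best pure response is a with expected payoff 39/10.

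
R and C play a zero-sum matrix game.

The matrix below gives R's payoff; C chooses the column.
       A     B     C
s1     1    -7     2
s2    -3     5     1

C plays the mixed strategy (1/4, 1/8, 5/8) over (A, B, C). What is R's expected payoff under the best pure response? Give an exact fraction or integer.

5/8

s1: (1)·(1/4) + (-7)·(1/8) + (2)·(5/8) = 5/8.
s2: (-3)·(1/4) + (5)·(1/8) + (1)·(5/8) = 1/2.
The best pure response is s1 with expected payoff 5/8.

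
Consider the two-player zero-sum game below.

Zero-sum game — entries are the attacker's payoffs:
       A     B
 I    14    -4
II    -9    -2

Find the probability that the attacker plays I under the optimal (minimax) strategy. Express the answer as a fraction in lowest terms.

7/25

Row minima are -4 and -9, so the attacker's maximin is -4; column maxima are 14 and -2, so the defender's minimax is -2. These differ, so the equilibrium is in mixed strategies.
Let the attacker play I with probability p. The defender is indifferent when 14p − 9(1−p) = −4p − 2(1−p), giving p = 7/25.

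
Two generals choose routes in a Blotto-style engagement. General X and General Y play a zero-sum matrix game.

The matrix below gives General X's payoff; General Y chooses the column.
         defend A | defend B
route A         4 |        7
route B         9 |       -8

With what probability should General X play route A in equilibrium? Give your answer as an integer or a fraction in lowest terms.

Row minima are 4 and -8, so General X's maximin is 4; column maxima are 9 and 7, so General Y's minimax is 7. These differ, so the equilibrium is in mixed strategies.
Let General X play route A with probability p. General Y is indifferent when 4p + 9(1−p) = 7p − 8(1−p), giving p = 17/20.

17/20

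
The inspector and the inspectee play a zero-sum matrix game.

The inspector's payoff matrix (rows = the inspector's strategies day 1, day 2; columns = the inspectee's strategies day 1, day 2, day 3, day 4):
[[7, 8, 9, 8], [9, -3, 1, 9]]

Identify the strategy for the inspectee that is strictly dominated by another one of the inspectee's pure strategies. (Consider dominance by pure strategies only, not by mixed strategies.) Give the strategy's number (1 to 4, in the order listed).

3

The inspectee prefers columns that give the inspector less. Compare day 3 with day 2: 8 < 9, -3 < 1.
So day 2 strictly dominates day 3 for the inspectee; day 3 is strictly dominated.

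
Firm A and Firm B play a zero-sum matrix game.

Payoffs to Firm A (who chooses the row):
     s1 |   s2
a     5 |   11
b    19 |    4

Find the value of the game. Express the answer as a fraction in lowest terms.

9

Row minima are 5 and 4, so Firm A's maximin is 5; column maxima are 19 and 11, so Firm B's minimax is 11. These differ, so the equilibrium is in mixed strategies.
Let Firm A play a with probability p. Firm B is indifferent when 5p + 19(1−p) = 11p + 4(1−p), giving p = 5/7.
Let Firm B play s1 with probability q. Firm A is indifferent when 5q + 11(1−q) = 19q + 4(1−q), giving q = 1/3.
The value is 5·(1/3) + (11)·(2/3) = 9.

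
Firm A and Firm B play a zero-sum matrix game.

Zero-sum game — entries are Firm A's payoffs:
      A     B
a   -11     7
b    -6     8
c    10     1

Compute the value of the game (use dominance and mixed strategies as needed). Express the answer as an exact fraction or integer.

86/23

Row a is strictly dominated by row b, so Firm A never plays it.
The remaining 2×2 game on (b, c) × (A, B) has no saddle point. Let Firm A play b with probability p; indifference gives −6p + 10(1−p) = 8p + (1−p), so p = 9/23.
Similarly Firm B's optimal q on A is 7/23, and the value is -6·(7/23) + (8)·(16/23) = 86/23.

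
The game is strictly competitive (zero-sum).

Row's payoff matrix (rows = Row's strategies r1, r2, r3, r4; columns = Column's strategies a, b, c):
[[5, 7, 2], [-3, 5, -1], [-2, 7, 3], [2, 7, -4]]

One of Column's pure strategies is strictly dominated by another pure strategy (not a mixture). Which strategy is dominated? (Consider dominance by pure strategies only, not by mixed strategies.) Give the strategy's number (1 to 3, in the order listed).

Column prefers columns that give Row less. Compare b with a: 5 < 7, -3 < 5, -2 < 7, 2 < 7.
So a strictly dominates b for Column; b is strictly dominated.

2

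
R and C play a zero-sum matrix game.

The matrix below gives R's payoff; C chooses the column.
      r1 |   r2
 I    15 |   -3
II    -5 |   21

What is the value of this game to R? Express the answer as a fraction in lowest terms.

Row minima are -3 and -5, so R's maximin is -3; column maxima are 15 and 21, so C's minimax is 15. These differ, so the equilibrium is in mixed strategies.
Let R play I with probability p. C is indifferent when 15p − 5(1−p) = −3p + 21(1−p), giving p = 13/22.
Let C play r1 with probability q. R is indifferent when 15q − 3(1−q) = −5q + 21(1−q), giving q = 6/11.
The value is 15·(6/11) + (-3)·(5/11) = 75/11.

75/11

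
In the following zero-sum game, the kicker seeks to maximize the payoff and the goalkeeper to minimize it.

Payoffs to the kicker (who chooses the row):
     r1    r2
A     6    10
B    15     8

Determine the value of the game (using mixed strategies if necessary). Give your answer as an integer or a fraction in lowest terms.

Row minima are 6 and 8, so the kicker's maximin is 8; column maxima are 15 and 10, so the goalkeeper's minimax is 10. These differ, so the equilibrium is in mixed strategies.
Let the kicker play A with probability p. The goalkeeper is indifferent when 6p + 15(1−p) = 10p + 8(1−p), giving p = 7/11.
Let the goalkeeper play r1 with probability q. The kicker is indifferent when 6q + 10(1−q) = 15q + 8(1−q), giving q = 2/11.
The value is 6·(2/11) + (10)·(9/11) = 102/11.

102/11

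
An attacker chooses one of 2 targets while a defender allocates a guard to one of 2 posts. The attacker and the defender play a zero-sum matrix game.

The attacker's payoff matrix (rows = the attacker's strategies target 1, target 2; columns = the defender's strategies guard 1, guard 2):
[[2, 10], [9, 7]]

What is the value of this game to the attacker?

38/5

Row minima are 2 and 7, so the attacker's maximin is 7; column maxima are 9 and 10, so the defender's minimax is 9. These differ, so the equilibrium is in mixed strategies.
Let the attacker play target 1 with probability p. The defender is indifferent when 2p + 9(1−p) = 10p + 7(1−p), giving p = 1/5.
Let the defender play guard 1 with probability q. The attacker is indifferent when 2q + 10(1−q) = 9q + 7(1−q), giving q = 3/10.
The value is 2·(3/10) + (10)·(7/10) = 38/5.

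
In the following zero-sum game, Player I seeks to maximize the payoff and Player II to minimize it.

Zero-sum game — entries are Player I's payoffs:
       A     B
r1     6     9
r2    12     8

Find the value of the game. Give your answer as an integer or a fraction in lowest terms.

60/7

Row minima are 6 and 8, so Player I's maximin is 8; column maxima are 12 and 9, so Player II's minimax is 9. These differ, so the equilibrium is in mixed strategies.
Let Player I play r1 with probability p. Player II is indifferent when 6p + 12(1−p) = 9p + 8(1−p), giving p = 4/7.
Let Player II play A with probability q. Player I is indifferent when 6q + 9(1−q) = 12q + 8(1−q), giving q = 1/7.
The value is 6·(1/7) + (9)·(6/7) = 60/7.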